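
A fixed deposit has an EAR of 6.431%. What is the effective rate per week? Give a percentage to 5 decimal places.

The per-week rate i satisfies (1 + i)^52 = 1 + 0.06431.
i = 1.06431^(1/52) − 1 = 0.0011993 = 0.11993%.

0.11993%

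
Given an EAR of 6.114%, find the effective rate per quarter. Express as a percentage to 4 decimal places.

1.4947%

The per-quarter rate i satisfies (1 + i)^4 = 1 + 0.06114.
i = 1.06114^(1/4) − 1 = 0.0149465 = 1.4947%.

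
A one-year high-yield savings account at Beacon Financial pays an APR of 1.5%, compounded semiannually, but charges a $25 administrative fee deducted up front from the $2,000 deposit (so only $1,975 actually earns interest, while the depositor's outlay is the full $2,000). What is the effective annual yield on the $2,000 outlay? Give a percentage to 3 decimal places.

Value after one year: 1,975 × (1 + 0.015/2)^2 = 1,975 × 1.015056 = $2,004.74.
Effective yield on the $2,000 outlay: 2,004.74 / 2,000 − 1 = 0.002368 = 0.237%.

0.237%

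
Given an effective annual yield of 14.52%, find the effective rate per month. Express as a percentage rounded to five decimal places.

1.13623%

The per-month rate i satisfies (1 + i)^12 = 1 + 0.1452.
i = 1.1452^(1/12) − 1 = 0.0113623 = 1.13623%.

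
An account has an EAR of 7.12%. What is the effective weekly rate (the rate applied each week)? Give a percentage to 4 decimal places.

0.1324%

The per-week rate i satisfies (1 + i)^52 = 1 + 0.0712.
i = 1.0712^(1/52) − 1 = 0.0013236 = 0.1324%.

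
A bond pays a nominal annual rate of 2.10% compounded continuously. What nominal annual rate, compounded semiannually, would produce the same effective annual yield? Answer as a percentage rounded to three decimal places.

2.111%

EAR under continuous compounding: e^0.0210 − 1 = 0.021222.
Solve (1 + r/2)^2 = 1.021222: r/2 = 1.021222^(1/2) − 1 = 0.010555, so r = 0.021111 = 2.111%.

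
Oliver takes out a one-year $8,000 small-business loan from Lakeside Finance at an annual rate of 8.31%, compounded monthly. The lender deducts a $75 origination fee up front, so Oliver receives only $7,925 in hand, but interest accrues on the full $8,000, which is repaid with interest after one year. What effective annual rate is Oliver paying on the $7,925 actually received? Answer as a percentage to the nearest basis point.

9.66%

Amount owed after one year: 8,000 × (1 + 0.0831/12)^12 = 8,000 × 1.086339 = $8,690.71.
Effective rate on net proceeds: 8,690.71 / 7,925 − 1 = 0.096620 = 9.66%.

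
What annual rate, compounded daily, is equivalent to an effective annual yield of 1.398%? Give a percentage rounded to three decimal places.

1.388%

(1 + r/365)^365 − 1 = 0.01398, so 1 + r/365 = 1.01398^(1/365).
r/365 = 0.000038, so r = 0.013883 = 1.388%.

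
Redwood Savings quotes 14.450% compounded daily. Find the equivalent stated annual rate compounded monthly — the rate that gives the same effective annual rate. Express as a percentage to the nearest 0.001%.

14.534%

EAR = (1 + 0.14450/365)^365 − 1 = 0.155429.
Solve (1 + r/12)^12 = 1.155429: r/12 = 1.155429^(1/12) − 1 = 0.012112, so r = 0.145345 = 14.534%.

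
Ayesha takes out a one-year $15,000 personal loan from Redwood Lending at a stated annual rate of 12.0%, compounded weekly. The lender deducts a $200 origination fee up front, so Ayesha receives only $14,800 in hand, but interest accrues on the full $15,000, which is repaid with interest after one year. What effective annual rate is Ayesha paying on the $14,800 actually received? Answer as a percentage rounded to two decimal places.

14.26%

Amount owed after one year: 15,000 × (1 + 0.120/52)^52 = 15,000 × 1.127341 = $16,910.11.
Effective rate on net proceeds: 16,910.11 / 14,800 − 1 = 0.142575 = 14.26%.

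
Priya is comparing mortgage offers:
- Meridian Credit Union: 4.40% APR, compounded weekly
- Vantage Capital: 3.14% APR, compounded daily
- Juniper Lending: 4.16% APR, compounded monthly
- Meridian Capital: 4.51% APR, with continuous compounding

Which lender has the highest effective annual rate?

Meridian Credit Union: (1 + 0.0440/52)^52 − 1 = 4.496%
Vantage Capital: (1 + 0.0314/365)^365 − 1 = 3.190%
Juniper Lending: (1 + 0.0416/12)^12 − 1 = 4.240%
Meridian Capital: e^0.0451 − 1 = 4.613%
The highest effective annual rate is Meridian Capital at 4.613%.

Meridian Capital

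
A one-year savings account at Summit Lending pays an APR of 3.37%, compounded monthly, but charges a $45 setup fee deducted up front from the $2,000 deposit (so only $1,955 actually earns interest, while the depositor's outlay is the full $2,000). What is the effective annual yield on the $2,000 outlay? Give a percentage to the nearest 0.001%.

Value after one year: 1,955 × (1 + 0.0337/12)^12 = 1,955 × 1.034225 = $2,021.91.
Effective yield on the $2,000 outlay: 2,021.91 / 2,000 − 1 = 0.010955 = 1.096%.

1.096%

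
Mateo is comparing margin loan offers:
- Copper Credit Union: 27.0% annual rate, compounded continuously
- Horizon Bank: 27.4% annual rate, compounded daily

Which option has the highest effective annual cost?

Horizon Bank

Copper Credit Union: e^0.270 − 1 = 30.996%
Horizon Bank: (1 + 0.274/365)^365 − 1 = 31.508%
The highest effective annual rate is Horizon Bank at 31.508%.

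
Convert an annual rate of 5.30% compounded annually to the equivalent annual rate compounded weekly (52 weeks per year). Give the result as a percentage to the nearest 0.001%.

Compounded annually, EAR = nominal = 0.053000.
Solve (1 + r/52)^52 = 1.053000: r/52 = 1.053000^(1/52) − 1 = 0.000994, so r = 0.051669 = 5.167%.

5.167%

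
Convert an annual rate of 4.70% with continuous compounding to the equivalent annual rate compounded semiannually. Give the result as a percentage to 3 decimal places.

4.756%

EAR under continuous compounding: e^0.0470 − 1 = 0.048122.
Solve (1 + r/2)^2 = 1.048122: r/2 = 1.048122^(1/2) − 1 = 0.023778, so r = 0.047557 = 4.756%.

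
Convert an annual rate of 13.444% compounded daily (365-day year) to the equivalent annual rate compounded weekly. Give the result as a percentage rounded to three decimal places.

EAR = (1 + 0.13444/365)^365 − 1 = 0.143868.
Solve (1 + r/52)^52 = 1.143868: r/52 = 1.143868^(1/52) − 1 = 0.002588, so r = 0.134589 = 13.459%.

13.459%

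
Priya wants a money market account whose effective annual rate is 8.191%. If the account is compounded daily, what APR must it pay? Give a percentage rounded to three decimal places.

7.874%

(1 + r/365)^365 − 1 = 0.08191, so 1 + r/365 = 1.08191^(1/365).
r/365 = 0.000216, so r = 0.078736 = 7.874%.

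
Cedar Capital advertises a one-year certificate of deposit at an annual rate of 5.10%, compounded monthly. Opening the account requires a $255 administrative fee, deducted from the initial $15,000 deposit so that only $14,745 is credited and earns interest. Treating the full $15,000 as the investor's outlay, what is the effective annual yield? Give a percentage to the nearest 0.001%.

Value after one year: 14,745 × (1 + 0.0510/12)^12 = 14,745 × 1.052209 = $15,514.82.
Effective yield on the $15,000 outlay: 15,514.82 / 15,000 − 1 = 0.034322 = 3.432%.

3.432%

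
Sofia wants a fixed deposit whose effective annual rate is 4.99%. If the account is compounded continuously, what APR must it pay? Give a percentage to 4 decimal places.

Continuous: nominal r satisfies e^r − 1 = 0.0499.
r = ln(1 + 0.0499) = ln(1.0499) = 0.048695 = 4.8695%.

4.8695%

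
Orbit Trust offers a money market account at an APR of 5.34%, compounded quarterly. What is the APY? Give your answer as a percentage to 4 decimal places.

EAR = (1 + 0.0534/4)^4 − 1.
= 1.054479 − 1 = 5.4479%.

5.4479%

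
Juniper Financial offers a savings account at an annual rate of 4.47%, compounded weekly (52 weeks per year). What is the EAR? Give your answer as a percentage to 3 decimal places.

4.569%

EAR = (1 + 0.0447/52)^52 − 1.
= 1.045694 − 1 = 4.569%.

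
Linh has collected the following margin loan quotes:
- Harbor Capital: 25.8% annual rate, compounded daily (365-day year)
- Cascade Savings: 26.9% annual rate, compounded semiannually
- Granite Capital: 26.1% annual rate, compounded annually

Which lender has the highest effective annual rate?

Harbor Capital

Harbor Capital: (1 + 0.258/365)^365 − 1 = 29.422%
Cascade Savings: (1 + 0.269/2)^2 − 1 = 28.709%
Granite Capital: compounded annually, EAR = 26.100%
The highest effective annual rate is Harbor Capital at 29.422%.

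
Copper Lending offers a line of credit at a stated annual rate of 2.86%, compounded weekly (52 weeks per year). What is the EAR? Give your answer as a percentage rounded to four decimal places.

EAR = (1 + 0.0286/52)^52 − 1.
= 1.029005 − 1 = 2.9005%.

2.9005%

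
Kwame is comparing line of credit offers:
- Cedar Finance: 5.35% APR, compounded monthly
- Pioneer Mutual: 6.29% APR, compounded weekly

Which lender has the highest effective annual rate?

Pioneer Mutual

Cedar Finance: (1 + 0.0535/12)^12 − 1 = 5.483%
Pioneer Mutual: (1 + 0.0629/52)^52 − 1 = 6.488%
The highest effective annual rate is Pioneer Mutual at 6.488%.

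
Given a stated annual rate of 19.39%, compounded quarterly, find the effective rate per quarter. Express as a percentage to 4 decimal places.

With a nominal annual rate compounded quarterly, the periodic rate is the nominal rate divided by 4.
i = 0.1939 / 4 = 0.0484750 = 4.8475%.

4.8475%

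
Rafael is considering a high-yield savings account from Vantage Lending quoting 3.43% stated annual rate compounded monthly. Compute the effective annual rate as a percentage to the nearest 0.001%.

EAR = (1 + 0.0343/12)^12 − 1.
= 1.034844 − 1 = 3.484%.

3.484%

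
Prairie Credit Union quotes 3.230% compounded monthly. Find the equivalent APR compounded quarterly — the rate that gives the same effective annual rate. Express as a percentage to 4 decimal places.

EAR = (1 + 0.03230/12)^12 − 1 = 0.032782.
Solve (1 + r/4)^4 = 1.032782: r/4 = 1.032782^(1/4) − 1 = 0.008097, so r = 0.032387 = 3.2387%.

3.2387%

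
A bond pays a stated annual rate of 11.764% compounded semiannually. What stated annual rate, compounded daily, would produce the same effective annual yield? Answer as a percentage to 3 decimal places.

11.433%

EAR = (1 + 0.11764/2)^2 − 1 = 0.121100.
Solve (1 + r/365)^365 = 1.121100: r/365 = 1.121100^(1/365) − 1 = 0.000313, so r = 0.114328 = 11.433%.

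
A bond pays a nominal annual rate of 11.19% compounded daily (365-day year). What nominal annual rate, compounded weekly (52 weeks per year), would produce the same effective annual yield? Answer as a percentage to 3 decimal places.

11.200%

EAR = (1 + 0.1119/365)^365 − 1 = 0.118382.
Solve (1 + r/52)^52 = 1.118382: r/52 = 1.118382^(1/52) − 1 = 0.002154, so r = 0.112003 = 11.200%.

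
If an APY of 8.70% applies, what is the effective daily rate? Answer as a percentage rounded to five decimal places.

The per-day rate i satisfies (1 + i)^365 = 1 + 0.0870.
i = 1.0870^(1/365) − 1 = 0.0002286 = 0.02286%.

0.02286%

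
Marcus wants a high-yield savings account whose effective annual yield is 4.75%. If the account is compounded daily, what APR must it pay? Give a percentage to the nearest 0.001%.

(1 + r/365)^365 − 1 = 0.0475, so 1 + r/365 = 1.0475^(1/365).
r/365 = 0.000127, so r = 0.046409 = 4.641%.

4.641%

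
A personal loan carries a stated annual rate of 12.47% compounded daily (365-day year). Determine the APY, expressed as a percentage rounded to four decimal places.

13.2784%

EAR = (1 + 0.1247/365)^365 − 1.
= (1 + 0.000342)^365 − 1 = 1.132784 − 1 = 13.2784%.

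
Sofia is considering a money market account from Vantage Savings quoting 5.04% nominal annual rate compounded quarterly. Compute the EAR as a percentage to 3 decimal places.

EAR = (1 + 0.0504/4)^4 − 1.
= (1 + 0.012600)^4 − 1 = 1.051361 − 1 = 5.136%.

5.136%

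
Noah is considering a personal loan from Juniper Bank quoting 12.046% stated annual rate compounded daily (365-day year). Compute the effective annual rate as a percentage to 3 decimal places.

12.799%

EAR = (1 + 0.12046/365)^365 − 1.
= (1 + 0.000330)^365 − 1 = 1.127993 − 1 = 12.799%.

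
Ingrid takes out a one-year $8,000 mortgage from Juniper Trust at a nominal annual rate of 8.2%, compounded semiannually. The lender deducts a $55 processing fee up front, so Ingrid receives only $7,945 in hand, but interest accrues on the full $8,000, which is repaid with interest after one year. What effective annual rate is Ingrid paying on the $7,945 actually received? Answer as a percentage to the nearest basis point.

9.12%

Amount owed after one year: 8,000 × (1 + 0.082/2)^2 = 8,000 × 1.083681 = $8,669.45.
Effective rate on net proceeds: 8,669.45 / 7,945 − 1 = 0.091183 = 9.12%.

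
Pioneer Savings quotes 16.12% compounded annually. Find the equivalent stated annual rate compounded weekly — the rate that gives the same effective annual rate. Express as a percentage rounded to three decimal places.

14.967%

Compounded annually, EAR = nominal = 0.161200.
Solve (1 + r/52)^52 = 1.161200: r/52 = 1.161200^(1/52) − 1 = 0.002878, so r = 0.149669 = 14.967%.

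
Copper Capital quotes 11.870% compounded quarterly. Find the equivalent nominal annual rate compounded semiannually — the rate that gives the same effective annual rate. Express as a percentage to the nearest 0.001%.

12.046%

EAR = (1 + 0.11870/4)^4 − 1 = 0.124089.
Solve (1 + r/2)^2 = 1.124089: r/2 = 1.124089^(1/2) − 1 = 0.060231, so r = 0.120461 = 12.046%.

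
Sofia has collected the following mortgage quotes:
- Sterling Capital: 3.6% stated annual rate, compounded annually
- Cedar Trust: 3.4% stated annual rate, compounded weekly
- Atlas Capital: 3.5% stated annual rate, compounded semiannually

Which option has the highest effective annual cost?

Sterling Capital: compounded annually, EAR = 3.600%
Cedar Trust: (1 + 0.034/52)^52 − 1 = 3.457%
Atlas Capital: (1 + 0.035/2)^2 − 1 = 3.531%
The highest effective annual rate is Sterling Capital at 3.600%.

Sterling Capital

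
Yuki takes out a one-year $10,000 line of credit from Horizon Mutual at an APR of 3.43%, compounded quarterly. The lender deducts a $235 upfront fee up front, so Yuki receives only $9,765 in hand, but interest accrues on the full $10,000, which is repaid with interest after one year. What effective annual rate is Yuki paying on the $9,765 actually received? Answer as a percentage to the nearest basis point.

Amount owed after one year: 10,000 × (1 + 0.0343/4)^4 = 10,000 × 1.034744 = $10,347.44.
Effective rate on net proceeds: 10,347.44 / 9,765 − 1 = 0.059645 = 5.96%.

5.96%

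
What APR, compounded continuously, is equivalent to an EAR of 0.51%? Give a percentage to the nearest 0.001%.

Continuous: nominal r satisfies e^r − 1 = 0.0051.
r = ln(1 + 0.0051) = ln(1.0051) = 0.005087 = 0.509%.

0.509%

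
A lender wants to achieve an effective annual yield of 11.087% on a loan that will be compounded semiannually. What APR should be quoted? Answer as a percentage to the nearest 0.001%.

(1 + r/2)^2 − 1 = 0.11087, so 1 + r/2 = 1.11087^(1/2).
r/2 = 0.053978, so r = 0.107956 = 10.796%.

10.796%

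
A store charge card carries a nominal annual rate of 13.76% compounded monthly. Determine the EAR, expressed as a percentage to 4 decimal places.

14.6618%

EAR = (1 + 0.1376/12)^12 − 1.
= 1.146618 − 1 = 14.6618%.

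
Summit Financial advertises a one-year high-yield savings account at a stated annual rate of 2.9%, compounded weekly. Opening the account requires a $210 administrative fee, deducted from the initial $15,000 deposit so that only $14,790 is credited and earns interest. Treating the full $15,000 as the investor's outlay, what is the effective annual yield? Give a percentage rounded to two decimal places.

Value after one year: 14,790 × (1 + 0.029/52)^52 = 14,790 × 1.029416 = $15,225.07.
Effective yield on the $15,000 outlay: 15,225.07 / 15,000 − 1 = 0.015004 = 1.50%.

1.50%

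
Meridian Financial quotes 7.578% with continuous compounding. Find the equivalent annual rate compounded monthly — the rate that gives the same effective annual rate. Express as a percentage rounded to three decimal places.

7.602%

EAR under continuous compounding: e^0.07578 − 1 = 0.078725.
Solve (1 + r/12)^12 = 1.078725: r/12 = 1.078725^(1/12) − 1 = 0.006335, so r = 0.076020 = 7.602%.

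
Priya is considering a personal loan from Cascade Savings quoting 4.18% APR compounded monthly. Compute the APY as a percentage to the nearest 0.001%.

4.261%

EAR = (1 + 0.0418/12)^12 − 1.
= 1.042610 − 1 = 4.261%.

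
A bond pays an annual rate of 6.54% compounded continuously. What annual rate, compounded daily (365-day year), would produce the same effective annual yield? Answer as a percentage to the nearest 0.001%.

6.541%

EAR under continuous compounding: e^0.0654 − 1 = 0.067586.
Solve (1 + r/365)^365 = 1.067586: r/365 = 1.067586^(1/365) − 1 = 0.000179, so r = 0.065406 = 6.541%.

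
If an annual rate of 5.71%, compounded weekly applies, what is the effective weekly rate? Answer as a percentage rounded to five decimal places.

0.10981%

With a nominal annual rate compounded weekly, the periodic rate is the nominal rate divided by 52.
i = 0.0571 / 52 = 0.0010981 = 0.10981%.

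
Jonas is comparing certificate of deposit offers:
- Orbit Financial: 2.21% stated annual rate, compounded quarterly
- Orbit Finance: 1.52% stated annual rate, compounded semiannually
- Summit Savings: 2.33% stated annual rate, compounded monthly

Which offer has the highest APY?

Orbit Financial: (1 + 0.0221/4)^4 − 1 = 2.228%
Orbit Finance: (1 + 0.0152/2)^2 − 1 = 1.526%
Summit Savings: (1 + 0.0233/12)^12 − 1 = 2.355%
The highest effective annual rate is Summit Savings at 2.355%.

Summit Savings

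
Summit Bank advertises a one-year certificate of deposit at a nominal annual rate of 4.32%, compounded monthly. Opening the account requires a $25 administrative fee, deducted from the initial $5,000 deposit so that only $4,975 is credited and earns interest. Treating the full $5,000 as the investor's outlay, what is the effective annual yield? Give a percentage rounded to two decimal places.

3.88%

Value after one year: 4,975 × (1 + 0.0432/12)^12 = 4,975 × 1.044066 = $5,194.23.
Effective yield on the $5,000 outlay: 5,194.23 / 5,000 − 1 = 0.038845 = 3.88%.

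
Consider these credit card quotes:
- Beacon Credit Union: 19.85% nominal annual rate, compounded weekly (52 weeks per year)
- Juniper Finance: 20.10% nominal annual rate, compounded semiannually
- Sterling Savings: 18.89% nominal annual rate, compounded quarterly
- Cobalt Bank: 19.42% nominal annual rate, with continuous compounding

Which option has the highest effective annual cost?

Beacon Credit Union

Beacon Credit Union: (1 + 0.1985/52)^52 − 1 = 21.911%
Juniper Finance: (1 + 0.2010/2)^2 − 1 = 21.110%
Sterling Savings: (1 + 0.1889/4)^4 − 1 = 20.271%
Cobalt Bank: e^0.1942 − 1 = 21.434%
The highest effective annual rate is Beacon Credit Union at 21.911%.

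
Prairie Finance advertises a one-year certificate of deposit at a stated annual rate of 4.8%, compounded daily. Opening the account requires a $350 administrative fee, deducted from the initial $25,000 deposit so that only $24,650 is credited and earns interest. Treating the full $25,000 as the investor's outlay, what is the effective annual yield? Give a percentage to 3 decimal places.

3.448%

Value after one year: 24,650 × (1 + 0.048/365)^365 = 24,650 × 1.049167 = $25,861.98.
Effective yield on the $25,000 outlay: 25,861.98 / 25,000 − 1 = 0.034479 = 3.448%.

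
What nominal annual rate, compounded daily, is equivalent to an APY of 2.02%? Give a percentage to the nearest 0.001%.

2.000%

(1 + r/365)^365 − 1 = 0.0202, so 1 + r/365 = 1.0202^(1/365).
r/365 = 0.000055, so r = 0.019999 = 2.000%.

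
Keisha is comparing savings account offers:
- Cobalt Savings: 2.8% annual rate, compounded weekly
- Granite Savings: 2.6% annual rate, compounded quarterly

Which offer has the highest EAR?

Cobalt Savings

Cobalt Savings: (1 + 0.028/52)^52 − 1 = 2.839%
Granite Savings: (1 + 0.026/4)^4 − 1 = 2.625%
The highest effective annual rate is Cobalt Savings at 2.839%.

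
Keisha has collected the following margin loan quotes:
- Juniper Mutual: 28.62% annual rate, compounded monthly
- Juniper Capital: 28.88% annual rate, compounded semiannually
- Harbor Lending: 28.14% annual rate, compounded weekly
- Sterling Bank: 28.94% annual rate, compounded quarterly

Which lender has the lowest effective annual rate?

Juniper Mutual: (1 + 0.2862/12)^12 − 1 = 32.689%
Juniper Capital: (1 + 0.2888/2)^2 − 1 = 30.965%
Harbor Lending: (1 + 0.2814/52)^52 − 1 = 32.398%
Sterling Bank: (1 + 0.2894/4)^4 − 1 = 32.235%
The lowest effective annual rate is Juniper Capital at 30.965%.

Juniper Capital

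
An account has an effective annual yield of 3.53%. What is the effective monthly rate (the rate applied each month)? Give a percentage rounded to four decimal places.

0.2895%

The per-month rate i satisfies (1 + i)^12 = 1 + 0.0353.
i = 1.0353^(1/12) − 1 = 0.0028951 = 0.2895%.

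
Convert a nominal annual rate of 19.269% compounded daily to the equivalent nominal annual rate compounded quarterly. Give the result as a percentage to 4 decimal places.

EAR = (1 + 0.19269/365)^365 − 1 = 0.212445.
Solve (1 + r/4)^4 = 1.212445: r/4 = 1.212445^(1/4) − 1 = 0.049338, so r = 0.197353 = 19.7353%.

19.7353%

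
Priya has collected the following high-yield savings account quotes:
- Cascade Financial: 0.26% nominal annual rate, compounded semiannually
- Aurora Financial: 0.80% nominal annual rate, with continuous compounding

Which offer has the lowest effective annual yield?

Cascade Financial: (1 + 0.0026/2)^2 − 1 = 0.260%
Aurora Financial: e^0.0080 − 1 = 0.803%
The lowest effective annual rate is Cascade Financial at 0.260%.

Cascade Financial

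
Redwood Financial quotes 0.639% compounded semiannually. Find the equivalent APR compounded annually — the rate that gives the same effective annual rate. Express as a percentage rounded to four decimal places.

EAR = (1 + 0.00639/2)^2 − 1 = 0.006400.
Compounded annually, the equivalent nominal rate is the EAR itself: 0.6400%.

0.6400%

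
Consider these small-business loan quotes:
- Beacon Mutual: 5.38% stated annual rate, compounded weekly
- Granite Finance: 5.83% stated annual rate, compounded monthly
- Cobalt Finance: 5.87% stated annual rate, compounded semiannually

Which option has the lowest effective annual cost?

Beacon Mutual: (1 + 0.0538/52)^52 − 1 = 5.524%
Granite Finance: (1 + 0.0583/12)^12 − 1 = 5.988%
Cobalt Finance: (1 + 0.0587/2)^2 − 1 = 5.956%
The lowest effective annual rate is Beacon Mutual at 5.524%.

Beacon Mutual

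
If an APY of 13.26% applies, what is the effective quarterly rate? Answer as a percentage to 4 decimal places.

3.1619%

The per-quarter rate i satisfies (1 + i)^4 = 1 + 0.1326.
i = 1.1326^(1/4) − 1 = 0.0316185 = 3.1619%.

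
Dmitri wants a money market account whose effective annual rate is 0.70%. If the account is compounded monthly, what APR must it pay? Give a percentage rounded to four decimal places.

0.6978%

(1 + r/12)^12 − 1 = 0.0070, so 1 + r/12 = 1.0070^(1/12).
r/12 = 0.000581, so r = 0.006978 = 0.6978%.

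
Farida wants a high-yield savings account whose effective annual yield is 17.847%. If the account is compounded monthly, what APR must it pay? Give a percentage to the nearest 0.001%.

16.535%

(1 + r/12)^12 − 1 = 0.17847, so 1 + r/12 = 1.17847^(1/12).
r/12 = 0.013779, so r = 0.165346 = 16.535%.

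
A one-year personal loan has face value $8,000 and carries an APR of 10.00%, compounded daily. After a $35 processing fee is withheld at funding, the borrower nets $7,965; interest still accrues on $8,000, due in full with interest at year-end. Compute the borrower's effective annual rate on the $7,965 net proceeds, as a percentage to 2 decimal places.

11.00%

Amount owed after one year: 8,000 × (1 + 0.1000/365)^365 = 8,000 × 1.105156 = $8,841.25.
Effective rate on net proceeds: 8,841.25 / 7,965 − 1 = 0.110012 = 11.00%.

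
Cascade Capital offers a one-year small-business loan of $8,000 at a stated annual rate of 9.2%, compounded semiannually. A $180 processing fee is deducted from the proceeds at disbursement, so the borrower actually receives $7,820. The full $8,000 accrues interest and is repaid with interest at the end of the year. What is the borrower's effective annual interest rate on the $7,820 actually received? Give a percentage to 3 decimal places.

11.930%

Amount owed after one year: 8,000 × (1 + 0.092/2)^2 = 8,000 × 1.094116 = $8,752.93.
Effective rate on net proceeds: 8,752.93 / 7,820 − 1 = 0.119300 = 11.930%.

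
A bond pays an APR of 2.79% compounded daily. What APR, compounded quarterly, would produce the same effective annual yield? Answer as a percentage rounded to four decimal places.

2.7996%

EAR = (1 + 0.0279/365)^365 − 1 = 0.028292.
Solve (1 + r/4)^4 = 1.028292: r/4 = 1.028292^(1/4) − 1 = 0.006999, so r = 0.027996 = 2.7996%.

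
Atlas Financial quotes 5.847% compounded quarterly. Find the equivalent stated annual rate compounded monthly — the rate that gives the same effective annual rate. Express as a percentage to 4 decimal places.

EAR = (1 + 0.05847/4)^4 − 1 = 0.059765.
Solve (1 + r/12)^12 = 1.059765: r/12 = 1.059765^(1/12) − 1 = 0.004849, so r = 0.058187 = 5.8187%.

5.8187%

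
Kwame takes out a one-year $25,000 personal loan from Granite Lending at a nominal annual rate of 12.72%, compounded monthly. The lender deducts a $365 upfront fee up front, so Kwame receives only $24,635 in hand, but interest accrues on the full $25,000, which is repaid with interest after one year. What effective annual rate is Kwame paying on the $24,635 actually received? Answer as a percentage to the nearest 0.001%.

Amount owed after one year: 25,000 × (1 + 0.1272/12)^12 = 25,000 × 1.134884 = $28,372.10.
Effective rate on net proceeds: 28,372.10 / 24,635 − 1 = 0.151699 = 15.170%.

15.170%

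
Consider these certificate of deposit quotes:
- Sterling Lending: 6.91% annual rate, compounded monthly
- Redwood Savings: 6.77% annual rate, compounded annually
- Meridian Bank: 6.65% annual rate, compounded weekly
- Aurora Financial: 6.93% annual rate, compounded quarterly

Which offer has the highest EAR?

Sterling Lending

Sterling Lending: (1 + 0.0691/12)^12 − 1 = 7.133%
Redwood Savings: compounded annually, EAR = 6.770%
Meridian Bank: (1 + 0.0665/52)^52 − 1 = 6.872%
Aurora Financial: (1 + 0.0693/4)^4 − 1 = 7.112%
The highest effective annual rate is Sterling Lending at 7.133%.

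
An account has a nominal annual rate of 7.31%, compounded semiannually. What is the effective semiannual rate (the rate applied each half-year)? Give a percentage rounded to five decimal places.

With a nominal annual rate compounded semiannually, the periodic rate is the nominal rate divided by 2.
i = 0.0731 / 2 = 0.0365500 = 3.65500%.

3.65500%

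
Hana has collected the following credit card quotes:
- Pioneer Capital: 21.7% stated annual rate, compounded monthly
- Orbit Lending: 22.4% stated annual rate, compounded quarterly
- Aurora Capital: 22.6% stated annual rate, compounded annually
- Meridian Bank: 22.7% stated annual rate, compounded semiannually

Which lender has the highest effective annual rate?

Orbit Lending

Pioneer Capital: (1 + 0.217/12)^12 − 1 = 23.994%
Orbit Lending: (1 + 0.224/4)^4 − 1 = 24.353%
Aurora Capital: compounded annually, EAR = 22.600%
Meridian Bank: (1 + 0.227/2)^2 − 1 = 23.988%
The highest effective annual rate is Orbit Lending at 24.353%.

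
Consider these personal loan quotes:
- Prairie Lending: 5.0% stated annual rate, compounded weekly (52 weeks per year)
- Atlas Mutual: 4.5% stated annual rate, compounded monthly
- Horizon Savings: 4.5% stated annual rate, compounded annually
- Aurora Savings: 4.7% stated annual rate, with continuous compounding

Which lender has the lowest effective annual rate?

Horizon Savings

Prairie Lending: (1 + 0.050/52)^52 − 1 = 5.125%
Atlas Mutual: (1 + 0.045/12)^12 − 1 = 4.594%
Horizon Savings: compounded annually, EAR = 4.500%
Aurora Savings: e^0.047 − 1 = 4.812%
The lowest effective annual rate is Horizon Savings at 4.500%.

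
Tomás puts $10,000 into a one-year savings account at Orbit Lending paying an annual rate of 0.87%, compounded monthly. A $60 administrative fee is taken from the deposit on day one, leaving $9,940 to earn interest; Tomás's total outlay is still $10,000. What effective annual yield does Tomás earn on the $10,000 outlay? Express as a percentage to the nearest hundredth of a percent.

0.27%

Value after one year: 9,940 × (1 + 0.0087/12)^12 = 9,940 × 1.008735 = $10,026.82.
Effective yield on the $10,000 outlay: 10,026.82 / 10,000 − 1 = 0.002682 = 0.27%.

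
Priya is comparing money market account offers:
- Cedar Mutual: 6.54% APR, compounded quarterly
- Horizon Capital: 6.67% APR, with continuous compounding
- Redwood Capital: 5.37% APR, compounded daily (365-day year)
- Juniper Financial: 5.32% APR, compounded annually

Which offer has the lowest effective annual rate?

Juniper Financial

Cedar Mutual: (1 + 0.0654/4)^4 − 1 = 6.702%
Horizon Capital: e^0.0667 − 1 = 6.897%
Redwood Capital: (1 + 0.0537/365)^365 − 1 = 5.516%
Juniper Financial: compounded annually, EAR = 5.320%
The lowest effective annual rate is Juniper Financial at 5.320%.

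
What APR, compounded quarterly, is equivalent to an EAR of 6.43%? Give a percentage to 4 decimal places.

(1 + r/4)^4 − 1 = 0.0643, so 1 + r/4 = 1.0643^(1/4).
r/4 = 0.015701, so r = 0.062805 = 6.2805%.

6.2805%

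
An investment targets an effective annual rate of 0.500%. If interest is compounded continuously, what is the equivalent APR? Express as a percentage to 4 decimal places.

Continuous: nominal r satisfies e^r − 1 = 0.00500.
r = ln(1 + 0.00500) = ln(1.00500) = 0.004988 = 0.4988%.

0.4988%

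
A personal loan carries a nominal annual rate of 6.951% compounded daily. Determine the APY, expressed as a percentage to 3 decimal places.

7.198%

EAR = (1 + 0.06951/365)^365 − 1.
= (1 + 0.000190)^365 − 1 = 1.071976 − 1 = 7.198%.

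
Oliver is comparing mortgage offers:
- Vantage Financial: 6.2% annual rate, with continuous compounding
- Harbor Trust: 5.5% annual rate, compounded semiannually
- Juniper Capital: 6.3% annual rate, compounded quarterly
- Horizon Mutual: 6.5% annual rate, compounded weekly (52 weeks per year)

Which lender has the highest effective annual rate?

Horizon Mutual

Vantage Financial: e^0.062 − 1 = 6.396%
Harbor Trust: (1 + 0.055/2)^2 − 1 = 5.576%
Juniper Capital: (1 + 0.063/4)^4 − 1 = 6.450%
Horizon Mutual: (1 + 0.065/52)^52 − 1 = 6.712%
The highest effective annual rate is Horizon Mutual at 6.712%.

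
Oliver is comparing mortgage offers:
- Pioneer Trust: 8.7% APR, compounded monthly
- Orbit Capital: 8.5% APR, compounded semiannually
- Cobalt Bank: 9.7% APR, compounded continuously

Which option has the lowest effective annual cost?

Pioneer Trust: (1 + 0.087/12)^12 − 1 = 9.055%
Orbit Capital: (1 + 0.085/2)^2 − 1 = 8.681%
Cobalt Bank: e^0.097 − 1 = 10.186%
The lowest effective annual rate is Orbit Capital at 8.681%.

Orbit Capital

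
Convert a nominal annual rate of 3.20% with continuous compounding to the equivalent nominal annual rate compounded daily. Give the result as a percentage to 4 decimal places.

3.2001%

EAR under continuous compounding: e^0.0320 − 1 = 0.032518.
Solve (1 + r/365)^365 = 1.032518: r/365 = 1.032518^(1/365) − 1 = 0.000088, so r = 0.032001 = 3.2001%.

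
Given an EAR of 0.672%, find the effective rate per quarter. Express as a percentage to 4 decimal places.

The per-quarter rate i satisfies (1 + i)^4 = 1 + 0.00672.
i = 1.00672^(1/4) − 1 = 0.0016758 = 0.1676%.

0.1676%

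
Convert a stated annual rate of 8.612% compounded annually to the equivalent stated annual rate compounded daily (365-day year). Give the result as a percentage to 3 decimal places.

8.262%

Compounded annually, EAR = nominal = 0.086120.
Solve (1 + r/365)^365 = 1.086120: r/365 = 1.086120^(1/365) − 1 = 0.000226, so r = 0.082621 = 8.262%.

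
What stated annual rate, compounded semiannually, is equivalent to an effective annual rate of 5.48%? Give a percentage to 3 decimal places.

(1 + r/2)^2 − 1 = 0.0548, so 1 + r/2 = 1.0548^(1/2).
r/2 = 0.027035, so r = 0.054069 = 5.407%.

5.407%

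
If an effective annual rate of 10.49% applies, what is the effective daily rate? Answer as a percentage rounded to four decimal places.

The per-day rate i satisfies (1 + i)^365 = 1 + 0.1049.
i = 1.1049^(1/365) − 1 = 0.0002733 = 0.0273%.

0.0273%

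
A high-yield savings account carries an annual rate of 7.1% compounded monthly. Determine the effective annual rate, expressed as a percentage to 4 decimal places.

EAR = (1 + 0.071/12)^12 − 1.
= (1 + 0.005917)^12 − 1 = 1.073357 − 1 = 7.3357%.

7.3357%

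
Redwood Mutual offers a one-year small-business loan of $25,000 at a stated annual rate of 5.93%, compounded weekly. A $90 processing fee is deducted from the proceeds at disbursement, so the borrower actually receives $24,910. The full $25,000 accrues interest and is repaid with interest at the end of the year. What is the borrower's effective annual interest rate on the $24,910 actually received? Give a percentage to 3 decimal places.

Amount owed after one year: 25,000 × (1 + 0.0593/52)^52 = 25,000 × 1.061058 = $26,526.44.
Effective rate on net proceeds: 26,526.44 / 24,910 − 1 = 0.064891 = 6.489%.

6.489%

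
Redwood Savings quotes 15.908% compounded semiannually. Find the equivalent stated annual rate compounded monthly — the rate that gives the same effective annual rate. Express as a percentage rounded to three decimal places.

15.405%

EAR = (1 + 0.15908/2)^2 − 1 = 0.165407.
Solve (1 + r/12)^12 = 1.165407: r/12 = 1.165407^(1/12) − 1 = 0.012838, so r = 0.154050 = 15.405%.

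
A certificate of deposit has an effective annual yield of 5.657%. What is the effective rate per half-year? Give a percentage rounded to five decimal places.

The per-half-year rate i satisfies (1 + i)^2 = 1 + 0.05657.
i = 1.05657^(1/2) − 1 = 0.0278959 = 2.78959%.

2.78959%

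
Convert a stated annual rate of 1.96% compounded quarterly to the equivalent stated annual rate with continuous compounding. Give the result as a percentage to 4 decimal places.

EAR = (1 + 0.0196/4)^4 − 1 = 0.019745.
Equivalent continuous rate: r = ln(1 + 0.019745) = 0.019552 = 1.9552%.

1.9552%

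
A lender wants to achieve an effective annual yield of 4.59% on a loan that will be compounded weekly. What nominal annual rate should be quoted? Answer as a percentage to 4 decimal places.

4.4897%

(1 + r/52)^52 − 1 = 0.0459, so 1 + r/52 = 1.0459^(1/52).
r/52 = 0.000863, so r = 0.044897 = 4.4897%.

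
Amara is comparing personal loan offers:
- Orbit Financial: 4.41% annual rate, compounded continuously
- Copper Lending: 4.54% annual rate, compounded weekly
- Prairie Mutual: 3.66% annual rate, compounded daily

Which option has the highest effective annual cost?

Copper Lending

Orbit Financial: e^0.0441 − 1 = 4.509%
Copper Lending: (1 + 0.0454/52)^52 − 1 = 4.643%
Prairie Mutual: (1 + 0.0366/365)^365 − 1 = 3.728%
The highest effective annual rate is Copper Lending at 4.643%.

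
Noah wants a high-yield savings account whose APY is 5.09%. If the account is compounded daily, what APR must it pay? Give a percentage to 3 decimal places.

(1 + r/365)^365 − 1 = 0.0509, so 1 + r/365 = 1.0509^(1/365).
r/365 = 0.000136, so r = 0.049650 = 4.965%.

4.965%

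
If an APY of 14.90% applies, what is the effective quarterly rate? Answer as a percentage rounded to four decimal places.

The per-quarter rate i satisfies (1 + i)^4 = 1 + 0.1490.
i = 1.1490^(1/4) − 1 = 0.0353329 = 3.5333%.

3.5333%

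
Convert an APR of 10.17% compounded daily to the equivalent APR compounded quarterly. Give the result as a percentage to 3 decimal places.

EAR = (1 + 0.1017/365)^365 − 1 = 0.107036.
Solve (1 + r/4)^4 = 1.107036: r/4 = 1.107036^(1/4) − 1 = 0.025747, so r = 0.102989 = 10.299%.

10.299%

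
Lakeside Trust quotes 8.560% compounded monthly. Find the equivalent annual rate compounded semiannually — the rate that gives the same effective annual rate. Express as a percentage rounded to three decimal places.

EAR = (1 + 0.08560/12)^12 − 1 = 0.089040.
Solve (1 + r/2)^2 = 1.089040: r/2 = 1.089040^(1/2) − 1 = 0.043571, so r = 0.087141 = 8.714%.

8.714%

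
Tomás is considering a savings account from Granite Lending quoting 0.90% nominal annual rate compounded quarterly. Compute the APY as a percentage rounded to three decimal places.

EAR = (1 + 0.0090/4)^4 − 1.
= (1 + 0.002250)^4 − 1 = 1.009030 − 1 = 0.903%.

0.903%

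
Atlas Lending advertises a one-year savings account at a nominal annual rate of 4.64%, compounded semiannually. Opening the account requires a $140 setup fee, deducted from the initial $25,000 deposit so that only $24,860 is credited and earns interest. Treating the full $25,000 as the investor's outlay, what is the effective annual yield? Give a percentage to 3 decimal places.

4.108%

Value after one year: 24,860 × (1 + 0.0464/2)^2 = 24,860 × 1.046938 = $26,026.88.
Effective yield on the $25,000 outlay: 26,026.88 / 25,000 − 1 = 0.041075 = 4.108%.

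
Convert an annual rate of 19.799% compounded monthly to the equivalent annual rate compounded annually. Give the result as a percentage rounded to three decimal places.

21.698%

EAR = (1 + 0.19799/12)^12 − 1 = 0.216982.
Compounded annually, the equivalent nominal rate is the EAR itself: 21.698%.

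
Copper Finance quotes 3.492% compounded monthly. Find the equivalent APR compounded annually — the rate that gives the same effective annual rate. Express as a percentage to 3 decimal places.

EAR = (1 + 0.03492/12)^12 − 1 = 0.035484.
Compounded annually, the equivalent nominal rate is the EAR itself: 3.548%.

3.548%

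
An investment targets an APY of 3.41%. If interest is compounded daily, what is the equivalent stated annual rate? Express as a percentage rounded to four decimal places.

(1 + r/365)^365 − 1 = 0.0341, so 1 + r/365 = 1.0341^(1/365).
r/365 = 0.000092, so r = 0.033533 = 3.3533%.

3.3533%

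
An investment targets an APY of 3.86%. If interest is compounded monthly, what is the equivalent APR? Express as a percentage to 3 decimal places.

3.793%

(1 + r/12)^12 − 1 = 0.0386, so 1 + r/12 = 1.0386^(1/12).
r/12 = 0.003161, so r = 0.037933 = 3.793%.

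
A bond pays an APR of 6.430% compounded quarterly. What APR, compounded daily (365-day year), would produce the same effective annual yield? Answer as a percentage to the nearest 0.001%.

6.379%

EAR = (1 + 0.06430/4)^4 − 1 = 0.065867.
Solve (1 + r/365)^365 = 1.065867: r/365 = 1.065867^(1/365) − 1 = 0.000175, so r = 0.063794 = 6.379%.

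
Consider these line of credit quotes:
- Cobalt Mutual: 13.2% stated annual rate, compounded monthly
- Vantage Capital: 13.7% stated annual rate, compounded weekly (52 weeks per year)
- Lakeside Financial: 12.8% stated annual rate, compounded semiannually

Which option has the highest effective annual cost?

Vantage Capital

Cobalt Mutual: (1 + 0.132/12)^12 − 1 = 14.029%
Vantage Capital: (1 + 0.137/52)^52 − 1 = 14.662%
Lakeside Financial: (1 + 0.128/2)^2 − 1 = 13.210%
The highest effective annual rate is Vantage Capital at 14.662%.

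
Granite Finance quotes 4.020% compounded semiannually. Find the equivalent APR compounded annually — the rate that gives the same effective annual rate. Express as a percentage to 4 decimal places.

EAR = (1 + 0.04020/2)^2 − 1 = 0.040604.
Compounded annually, the equivalent nominal rate is the EAR itself: 4.0604%.

4.0604%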